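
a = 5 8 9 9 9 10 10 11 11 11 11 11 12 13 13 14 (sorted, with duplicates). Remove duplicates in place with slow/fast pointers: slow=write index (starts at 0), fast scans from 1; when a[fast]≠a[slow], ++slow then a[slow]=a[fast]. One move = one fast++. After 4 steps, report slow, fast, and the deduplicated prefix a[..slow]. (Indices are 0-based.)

slow=2, fast=5, prefix=[5, 8, 9]

(s=0,f=1) a[fast]=8≠a[slow]=5 write a[1]=8 → slow++,fast++
(s=1,f=2) a[fast]=9≠a[slow]=8 write a[2]=9 → slow++,fast++
(s=2,f=3) a[fast]=9=a[slow] dup → fast++
(s=2,f=4) a[fast]=9=a[slow] dup → fast++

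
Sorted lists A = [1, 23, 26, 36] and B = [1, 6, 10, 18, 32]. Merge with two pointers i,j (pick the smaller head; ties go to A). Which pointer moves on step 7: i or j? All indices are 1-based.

i=1 j=1: A[i]=1<=B[j]=1 take 1, i++
i=2 j=1: A[i]=23>B[j]=1 take 1, j++
i=2 j=2: A[i]=23>B[j]=6 take 6, j++
i=2 j=3: A[i]=23>B[j]=10 take 10, j++
i=2 j=4: A[i]=23>B[j]=18 take 18, j++
i=2 j=5: A[i]=23<=B[j]=32 take 23, i++
i=3 j=5: A[i]=26<=B[j]=32 take 26, i++

i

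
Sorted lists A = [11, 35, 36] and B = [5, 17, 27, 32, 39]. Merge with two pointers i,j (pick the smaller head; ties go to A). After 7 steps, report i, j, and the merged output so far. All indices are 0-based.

i=3, j=4, merged so far=[5, 11, 17, 27, 32, 35, 36]

i=0 j=0: A[i]=11>B[j]=5 take 5, j++
i=0 j=1: A[i]=11<=B[j]=17 take 11, i++
i=1 j=1: A[i]=35>B[j]=17 take 17, j++
i=1 j=2: A[i]=35>B[j]=27 take 27, j++
i=1 j=3: A[i]=35>B[j]=32 take 32, j++
i=1 j=4: A[i]=35<=B[j]=39 take 35, i++
i=2 j=4: A[i]=36<=B[j]=39 take 36, i++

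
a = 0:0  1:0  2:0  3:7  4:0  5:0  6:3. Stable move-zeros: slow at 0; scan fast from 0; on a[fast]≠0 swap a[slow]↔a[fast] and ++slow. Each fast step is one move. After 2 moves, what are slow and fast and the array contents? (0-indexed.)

slow=0 fast=0: a[fast]=0, fast++
slow=0 fast=1: a[fast]=0, fast++

slow=0, fast=2, a=[0, 0, 0, 7, 0, 0, 3]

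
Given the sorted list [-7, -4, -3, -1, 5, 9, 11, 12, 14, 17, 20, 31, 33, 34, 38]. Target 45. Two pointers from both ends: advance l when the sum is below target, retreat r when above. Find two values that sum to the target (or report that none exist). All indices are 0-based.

l=0 r=14: -7+38=31 <45, l++
l=1 r=14: -4+38=34 <45, l++
l=2 r=14: -3+38=35 <45, l++
l=3 r=14: -1+38=37 <45, l++
l=4 r=14: 5+38=43 <45, l++
l=5 r=14: 9+38=47 >45, r--
l=5 r=13: 9+34=43 <45, l++
l=6 r=13: 11+34=45, found

(11, 34)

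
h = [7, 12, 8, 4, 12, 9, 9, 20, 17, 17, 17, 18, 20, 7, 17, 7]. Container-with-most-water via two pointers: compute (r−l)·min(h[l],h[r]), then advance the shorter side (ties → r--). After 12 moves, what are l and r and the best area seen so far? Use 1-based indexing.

l=8, r=11, best area=156

l=1 r=16: min(7,7)*15=105 best=105 *, r--
l=1 r=15: min(7,17)*14=98 best=105, l++
l=2 r=15: min(12,17)*13=156 best=156 *, l++
l=3 r=15: min(8,17)*12=96 best=156, l++
l=4 r=15: min(4,17)*11=44 best=156, l++
l=5 r=15: min(12,17)*10=120 best=156, l++
l=6 r=15: min(9,17)*9=81 best=156, l++
l=7 r=15: min(9,17)*8=72 best=156, l++
l=8 r=15: min(20,17)*7=119 best=156, r--
l=8 r=14: min(20,7)*6=42 best=156, r--
l=8 r=13: min(20,20)*5=100 best=156, r--
l=8 r=12: min(20,18)*4=72 best=156, r--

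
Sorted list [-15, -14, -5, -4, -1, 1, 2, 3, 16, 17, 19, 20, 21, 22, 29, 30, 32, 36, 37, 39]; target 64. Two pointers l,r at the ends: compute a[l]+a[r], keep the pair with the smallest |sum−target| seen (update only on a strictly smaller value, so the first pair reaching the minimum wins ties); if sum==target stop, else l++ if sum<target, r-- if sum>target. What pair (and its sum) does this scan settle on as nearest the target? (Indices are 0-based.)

pair (29, 36) with sum 65 (|Δ|=1)

l=0 r=19: -15+39=24 d=40 *, l++
l=1 r=19: -14+39=25 d=39 *, l++
l=2 r=19: -5+39=34 d=30 *, l++
l=3 r=19: -4+39=35 d=29 *, l++
l=4 r=19: -1+39=38 d=26 *, l++
l=5 r=19: 1+39=40 d=24 *, l++
l=6 r=19: 2+39=41 d=23 *, l++
l=7 r=19: 3+39=42 d=22 *, l++
l=8 r=19: 16+39=55 d=9 *, l++
l=9 r=19: 17+39=56 d=8 *, l++
l=10 r=19: 19+39=58 d=6 *, l++
l=11 r=19: 20+39=59 d=5 *, l++
l=12 r=19: 21+39=60 d=4 *, l++
l=13 r=19: 22+39=61 d=3 *, l++
l=14 r=19: 29+39=68 d=4, r--
l=14 r=18: 29+37=66 d=2 *, r--
l=14 r=17: 29+36=65 d=1 *, r--
l=14 r=16: 29+32=61 d=3, l++
l=15 r=16: 30+32=62 d=2, l++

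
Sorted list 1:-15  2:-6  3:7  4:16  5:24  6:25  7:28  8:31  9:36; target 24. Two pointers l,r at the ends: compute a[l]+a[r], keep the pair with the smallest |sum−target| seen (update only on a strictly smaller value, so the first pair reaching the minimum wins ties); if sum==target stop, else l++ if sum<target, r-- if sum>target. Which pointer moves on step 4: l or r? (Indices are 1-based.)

l

[1,9] -15+36=21 d=3 * → l++
[2,9] -6+36=30 d=6 → r--
[2,8] -6+31=25 d=1 * → r--
[2,7] -6+28=22 d=2 → l++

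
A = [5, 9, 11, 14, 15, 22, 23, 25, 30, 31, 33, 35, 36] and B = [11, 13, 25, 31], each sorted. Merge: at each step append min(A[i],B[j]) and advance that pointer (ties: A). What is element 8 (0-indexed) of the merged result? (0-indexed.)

i=0 j=0: A[i]=5<=B[j]=11 take 5, i++
i=1 j=0: A[i]=9<=B[j]=11 take 9, i++
i=2 j=0: A[i]=11<=B[j]=11 take 11, i++
i=3 j=0: A[i]=14>B[j]=11 take 11, j++
i=3 j=1: A[i]=14>B[j]=13 take 13, j++
i=3 j=2: A[i]=14<=B[j]=25 take 14, i++
i=4 j=2: A[i]=15<=B[j]=25 take 15, i++
i=5 j=2: A[i]=22<=B[j]=25 take 22, i++
i=6 j=2: A[i]=23<=B[j]=25 take 23, i++
i=7 j=2: A[i]=25<=B[j]=25 take 25, i++
i=8 j=2: A[i]=30>B[j]=25 take 25, j++
i=8 j=3: A[i]=30<=B[j]=31 take 30, i++
i=9 j=3: A[i]=31<=B[j]=31 take 31, i++
i=10 j=3: A[i]=33>B[j]=31 take 31, j++
i=10 j=4: B done, take A[i]=33, i++
i=11 j=4: B done, take A[i]=35, i++
i=12 j=4: B done, take A[i]=36, i++

merged[8] = 23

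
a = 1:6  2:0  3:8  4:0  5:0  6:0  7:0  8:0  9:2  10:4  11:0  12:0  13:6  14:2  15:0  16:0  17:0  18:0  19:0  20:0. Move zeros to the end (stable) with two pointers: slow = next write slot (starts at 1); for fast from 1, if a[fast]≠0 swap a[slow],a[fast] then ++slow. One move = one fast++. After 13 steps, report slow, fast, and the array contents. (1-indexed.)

(s=1,f=1) a[fast]=6≠0 swap→a[1]=6 → slow++,fast++
(s=2,f=2) a[fast]=0 → fast++
(s=2,f=3) a[fast]=8≠0 swap→a[2]=8 → slow++,fast++
(s=3,f=4) a[fast]=0 → fast++
(s=3,f=5) a[fast]=0 → fast++
(s=3,f=6) a[fast]=0 → fast++
(s=3,f=7) a[fast]=0 → fast++
(s=3,f=8) a[fast]=0 → fast++
(s=3,f=9) a[fast]=2≠0 swap→a[3]=2 → slow++,fast++
(s=4,f=10) a[fast]=4≠0 swap→a[4]=4 → slow++,fast++
(s=5,f=11) a[fast]=0 → fast++
(s=5,f=12) a[fast]=0 → fast++
(s=5,f=13) a[fast]=6≠0 swap→a[5]=6 → slow++,fast++

slow=6, fast=14, a=[6, 8, 2, 4, 6, 0, 0, 0, 0, 0, 0, 0, 0, 2, 0, 0, 0, 0, 0, 0]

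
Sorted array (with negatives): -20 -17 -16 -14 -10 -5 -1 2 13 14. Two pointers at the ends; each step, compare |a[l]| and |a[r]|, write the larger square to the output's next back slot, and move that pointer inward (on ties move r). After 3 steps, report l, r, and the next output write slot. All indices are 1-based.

l=4, r=10, next write slot=7

l=1 r=10: |-20|>|14| out[10]=400, l++
l=2 r=10: |-17|>|14| out[9]=289, l++
l=3 r=10: |-16|>|14| out[8]=256, l++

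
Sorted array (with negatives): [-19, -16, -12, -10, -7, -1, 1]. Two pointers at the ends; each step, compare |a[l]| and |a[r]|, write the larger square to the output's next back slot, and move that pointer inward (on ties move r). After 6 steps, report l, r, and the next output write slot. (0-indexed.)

l=5, r=5, next write slot=0

[0,6] |-19|>|1| out[6]=361 → l++
[1,6] |-16|>|1| out[5]=256 → l++
[2,6] |-12|>|1| out[4]=144 → l++
[3,6] |-10|>|1| out[3]=100 → l++
[4,6] |-7|>|1| out[2]=49 → l++
[5,6] |-1|<=|1| out[1]=1 → r--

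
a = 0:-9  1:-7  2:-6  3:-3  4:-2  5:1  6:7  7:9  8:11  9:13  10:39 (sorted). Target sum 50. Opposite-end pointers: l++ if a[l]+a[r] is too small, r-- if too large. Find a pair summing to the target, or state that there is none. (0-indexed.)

(11, 39)

[0,10] -9+39=30 <50 → l++
[1,10] -7+39=32 <50 → l++
[2,10] -6+39=33 <50 → l++
[3,10] -3+39=36 <50 → l++
[4,10] -2+39=37 <50 → l++
[5,10] 1+39=40 <50 → l++
[6,10] 7+39=46 <50 → l++
[7,10] 9+39=48 <50 → l++
[8,10] 11+39=50 → found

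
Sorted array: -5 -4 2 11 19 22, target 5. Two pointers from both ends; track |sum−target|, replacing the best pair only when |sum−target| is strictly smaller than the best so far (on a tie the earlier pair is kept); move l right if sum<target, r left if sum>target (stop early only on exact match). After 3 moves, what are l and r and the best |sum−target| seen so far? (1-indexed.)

l=1 r=6: -5+22=17 d=12 *, r--
l=1 r=5: -5+19=14 d=9 *, r--
l=1 r=4: -5+11=6 d=1 *, r--

l=1, r=3, best |Δ|=1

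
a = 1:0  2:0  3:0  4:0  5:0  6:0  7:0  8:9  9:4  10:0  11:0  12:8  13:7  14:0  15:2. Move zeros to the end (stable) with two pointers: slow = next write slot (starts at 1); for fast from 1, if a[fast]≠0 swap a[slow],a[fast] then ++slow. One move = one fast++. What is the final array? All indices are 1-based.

[9, 4, 8, 7, 2, 0, 0, 0, 0, 0, 0, 0, 0, 0, 0]

slow=1 fast=1: a[fast]=0, fast++
slow=1 fast=2: a[fast]=0, fast++
slow=1 fast=3: a[fast]=0, fast++
slow=1 fast=4: a[fast]=0, fast++
slow=1 fast=5: a[fast]=0, fast++
slow=1 fast=6: a[fast]=0, fast++
slow=1 fast=7: a[fast]=0, fast++
slow=1 fast=8: a[fast]=9≠0 swap→a[1]=9, slow++,fast++
slow=2 fast=9: a[fast]=4≠0 swap→a[2]=4, slow++,fast++
slow=3 fast=10: a[fast]=0, fast++
slow=3 fast=11: a[fast]=0, fast++
slow=3 fast=12: a[fast]=8≠0 swap→a[3]=8, slow++,fast++
slow=4 fast=13: a[fast]=7≠0 swap→a[4]=7, slow++,fast++
slow=5 fast=14: a[fast]=0, fast++
slow=5 fast=15: a[fast]=2≠0 swap→a[5]=2, slow++,fast++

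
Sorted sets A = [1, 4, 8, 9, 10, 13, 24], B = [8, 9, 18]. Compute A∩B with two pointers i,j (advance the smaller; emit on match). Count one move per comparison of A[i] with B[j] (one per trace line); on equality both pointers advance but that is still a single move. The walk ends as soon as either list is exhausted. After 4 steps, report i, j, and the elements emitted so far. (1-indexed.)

i=5, j=3, emitted=[8, 9]

i=1 j=1: 1<8, i++
i=2 j=1: 4<8, i++
i=3 j=1: 8==8 emit, i++,j++
i=4 j=2: 9==9 emit, i++,j++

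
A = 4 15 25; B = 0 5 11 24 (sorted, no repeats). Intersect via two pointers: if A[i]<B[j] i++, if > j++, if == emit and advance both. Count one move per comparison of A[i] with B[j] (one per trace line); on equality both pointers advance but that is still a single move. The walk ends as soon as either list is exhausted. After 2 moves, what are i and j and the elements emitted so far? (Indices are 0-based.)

i=1, j=1, emitted=[]

i=0 j=0: 4>0, j++
i=0 j=1: 4<5, i++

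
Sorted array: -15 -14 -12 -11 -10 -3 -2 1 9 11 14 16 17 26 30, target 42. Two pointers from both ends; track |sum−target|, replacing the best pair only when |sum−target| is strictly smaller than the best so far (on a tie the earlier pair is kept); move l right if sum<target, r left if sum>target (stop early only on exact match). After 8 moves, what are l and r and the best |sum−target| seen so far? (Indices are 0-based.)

l=0 r=14: -15+30=15 d=27 *, l++
l=1 r=14: -14+30=16 d=26 *, l++
l=2 r=14: -12+30=18 d=24 *, l++
l=3 r=14: -11+30=19 d=23 *, l++
l=4 r=14: -10+30=20 d=22 *, l++
l=5 r=14: -3+30=27 d=15 *, l++
l=6 r=14: -2+30=28 d=14 *, l++
l=7 r=14: 1+30=31 d=11 *, l++

l=8, r=14, best |Δ|=11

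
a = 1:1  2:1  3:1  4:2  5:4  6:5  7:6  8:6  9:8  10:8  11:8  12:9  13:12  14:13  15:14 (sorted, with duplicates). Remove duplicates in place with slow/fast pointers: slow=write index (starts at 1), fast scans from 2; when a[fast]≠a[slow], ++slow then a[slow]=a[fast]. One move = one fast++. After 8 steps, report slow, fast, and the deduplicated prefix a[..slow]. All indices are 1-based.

slow=6, fast=10, prefix=[1, 2, 4, 5, 6, 8]

slow=1 fast=2: a[fast]=1=a[slow] dup, fast++
slow=1 fast=3: a[fast]=1=a[slow] dup, fast++
slow=1 fast=4: a[fast]=2≠a[slow]=1 write a[2]=2, slow++,fast++
slow=2 fast=5: a[fast]=4≠a[slow]=2 write a[3]=4, slow++,fast++
slow=3 fast=6: a[fast]=5≠a[slow]=4 write a[4]=5, slow++,fast++
slow=4 fast=7: a[fast]=6≠a[slow]=5 write a[5]=6, slow++,fast++
slow=5 fast=8: a[fast]=6=a[slow] dup, fast++
slow=5 fast=9: a[fast]=8≠a[slow]=6 write a[6]=8, slow++,fast++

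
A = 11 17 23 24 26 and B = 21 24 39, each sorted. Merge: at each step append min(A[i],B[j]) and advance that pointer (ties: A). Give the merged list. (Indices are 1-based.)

[i=1,j=1] A[i]=11<=B[j]=21 take 11 → i++
[i=2,j=1] A[i]=17<=B[j]=21 take 17 → i++
[i=3,j=1] A[i]=23>B[j]=21 take 21 → j++
[i=3,j=2] A[i]=23<=B[j]=24 take 23 → i++
[i=4,j=2] A[i]=24<=B[j]=24 take 24 → i++
[i=5,j=2] A[i]=26>B[j]=24 take 24 → j++
[i=5,j=3] A[i]=26<=B[j]=39 take 26 → i++
[i=6,j=3] A done, take B[j]=39 → j++

[11, 17, 21, 23, 24, 24, 26, 39]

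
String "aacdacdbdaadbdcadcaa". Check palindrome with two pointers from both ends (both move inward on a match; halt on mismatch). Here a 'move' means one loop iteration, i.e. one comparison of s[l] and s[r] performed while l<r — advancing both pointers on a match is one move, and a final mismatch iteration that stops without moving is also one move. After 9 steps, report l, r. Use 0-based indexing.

[0,19] 'a'=='a' → l++,r--
[1,18] 'a'=='a' → l++,r--
[2,17] 'c'=='c' → l++,r--
[3,16] 'd'=='d' → l++,r--
[4,15] 'a'=='a' → l++,r--
[5,14] 'c'=='c' → l++,r--
[6,13] 'd'=='d' → l++,r--
[7,12] 'b'=='b' → l++,r--
[8,11] 'd'=='d' → l++,r--

l=9, r=10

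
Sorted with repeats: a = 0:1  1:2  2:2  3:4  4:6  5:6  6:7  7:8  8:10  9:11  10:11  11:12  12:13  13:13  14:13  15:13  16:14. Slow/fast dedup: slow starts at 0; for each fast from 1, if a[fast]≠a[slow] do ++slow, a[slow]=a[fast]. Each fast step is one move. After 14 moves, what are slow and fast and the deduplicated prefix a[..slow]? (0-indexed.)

slow=9, fast=15, prefix=[1, 2, 4, 6, 7, 8, 10, 11, 12, 13]

slow=0 fast=1: a[fast]=2≠a[slow]=1 write a[1]=2, slow++,fast++
slow=1 fast=2: a[fast]=2=a[slow] dup, fast++
slow=1 fast=3: a[fast]=4≠a[slow]=2 write a[2]=4, slow++,fast++
slow=2 fast=4: a[fast]=6≠a[slow]=4 write a[3]=6, slow++,fast++
slow=3 fast=5: a[fast]=6=a[slow] dup, fast++
slow=3 fast=6: a[fast]=7≠a[slow]=6 write a[4]=7, slow++,fast++
slow=4 fast=7: a[fast]=8≠a[slow]=7 write a[5]=8, slow++,fast++
slow=5 fast=8: a[fast]=10≠a[slow]=8 write a[6]=10, slow++,fast++
slow=6 fast=9: a[fast]=11≠a[slow]=10 write a[7]=11, slow++,fast++
slow=7 fast=10: a[fast]=11=a[slow] dup, fast++
slow=7 fast=11: a[fast]=12≠a[slow]=11 write a[8]=12, slow++,fast++
slow=8 fast=12: a[fast]=13≠a[slow]=12 write a[9]=13, slow++,fast++
slow=9 fast=13: a[fast]=13=a[slow] dup, fast++
slow=9 fast=14: a[fast]=13=a[slow] dup, fast++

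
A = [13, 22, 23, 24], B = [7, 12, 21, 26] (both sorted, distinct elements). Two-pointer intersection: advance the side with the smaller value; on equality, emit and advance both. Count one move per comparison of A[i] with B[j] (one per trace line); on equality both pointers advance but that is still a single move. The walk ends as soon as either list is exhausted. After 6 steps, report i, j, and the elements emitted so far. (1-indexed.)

[i=1,j=1] 13>7 → j++
[i=1,j=2] 13>12 → j++
[i=1,j=3] 13<21 → i++
[i=2,j=3] 22>21 → j++
[i=2,j=4] 22<26 → i++
[i=3,j=4] 23<26 → i++

i=4, j=4, emitted=[]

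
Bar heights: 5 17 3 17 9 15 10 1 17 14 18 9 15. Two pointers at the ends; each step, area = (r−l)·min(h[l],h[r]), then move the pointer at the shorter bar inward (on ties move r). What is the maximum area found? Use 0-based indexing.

l=0 r=12: min(5,15)*12=60 best=60 *, l++
l=1 r=12: min(17,15)*11=165 best=165 *, r--
l=1 r=11: min(17,9)*10=90 best=165, r--
l=1 r=10: min(17,18)*9=153 best=165, l++
l=2 r=10: min(3,18)*8=24 best=165, l++
l=3 r=10: min(17,18)*7=119 best=165, l++
l=4 r=10: min(9,18)*6=54 best=165, l++
l=5 r=10: min(15,18)*5=75 best=165, l++
l=6 r=10: min(10,18)*4=40 best=165, l++
l=7 r=10: min(1,18)*3=3 best=165, l++
l=8 r=10: min(17,18)*2=34 best=165, l++
l=9 r=10: min(14,18)*1=14 best=165, l++

max area = 165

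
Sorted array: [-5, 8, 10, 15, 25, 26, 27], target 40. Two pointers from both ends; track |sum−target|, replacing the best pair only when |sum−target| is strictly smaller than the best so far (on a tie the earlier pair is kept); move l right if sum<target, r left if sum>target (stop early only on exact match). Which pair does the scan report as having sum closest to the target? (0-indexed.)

pair (15, 25) with sum 40 (|Δ|=0)

l=0 r=6: -5+27=22 d=18 *, l++
l=1 r=6: 8+27=35 d=5 *, l++
l=2 r=6: 10+27=37 d=3 *, l++
l=3 r=6: 15+27=42 d=2 *, r--
l=3 r=5: 15+26=41 d=1 *, r--
l=3 r=4: 15+25=40 d=0 *, stop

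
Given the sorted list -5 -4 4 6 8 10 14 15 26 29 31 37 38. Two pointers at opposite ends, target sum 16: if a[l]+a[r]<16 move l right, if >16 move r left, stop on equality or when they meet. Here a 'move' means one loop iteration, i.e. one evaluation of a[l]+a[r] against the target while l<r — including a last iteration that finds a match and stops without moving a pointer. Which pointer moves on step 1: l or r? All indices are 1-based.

r

[1,13] -5+38=33 >16 → r--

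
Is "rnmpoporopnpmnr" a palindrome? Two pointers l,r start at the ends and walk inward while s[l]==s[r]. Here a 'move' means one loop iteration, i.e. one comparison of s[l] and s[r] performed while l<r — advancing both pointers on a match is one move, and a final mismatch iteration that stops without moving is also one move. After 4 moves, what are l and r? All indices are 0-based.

l=0 r=14: 'r'=='r', l++,r--
l=1 r=13: 'n'=='n', l++,r--
l=2 r=12: 'm'=='m', l++,r--
l=3 r=11: 'p'=='p', l++,r--

l=4, r=10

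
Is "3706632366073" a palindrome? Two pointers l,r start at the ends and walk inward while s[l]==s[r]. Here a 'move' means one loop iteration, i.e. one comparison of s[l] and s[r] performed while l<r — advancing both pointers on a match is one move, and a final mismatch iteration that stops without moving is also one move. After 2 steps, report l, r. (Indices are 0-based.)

l=2, r=10

l=0 r=12: '3'=='3', l++,r--
l=1 r=11: '7'=='7', l++,r--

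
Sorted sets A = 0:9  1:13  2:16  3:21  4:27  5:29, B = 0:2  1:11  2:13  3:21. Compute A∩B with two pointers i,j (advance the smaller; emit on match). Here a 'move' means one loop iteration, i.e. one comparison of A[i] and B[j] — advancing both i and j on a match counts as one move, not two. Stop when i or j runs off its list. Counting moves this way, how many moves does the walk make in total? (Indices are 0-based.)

6 moves

[i=0,j=0] 9>2 → j++
[i=0,j=1] 9<11 → i++
[i=1,j=1] 13>11 → j++
[i=1,j=2] 13==13 emit → i++,j++
[i=2,j=3] 16<21 → i++
[i=3,j=3] 21==21 emit → i++,j++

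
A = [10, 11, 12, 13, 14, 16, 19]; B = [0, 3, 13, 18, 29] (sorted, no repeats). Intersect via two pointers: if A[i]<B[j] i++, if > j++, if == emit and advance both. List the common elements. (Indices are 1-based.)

intersection = [13]

[i=1,j=1] 10>0 → j++
[i=1,j=2] 10>3 → j++
[i=1,j=3] 10<13 → i++
[i=2,j=3] 11<13 → i++
[i=3,j=3] 12<13 → i++
[i=4,j=3] 13==13 emit → i++,j++
[i=5,j=4] 14<18 → i++
[i=6,j=4] 16<18 → i++
[i=7,j=4] 19>18 → j++
[i=7,j=5] 19<29 → i++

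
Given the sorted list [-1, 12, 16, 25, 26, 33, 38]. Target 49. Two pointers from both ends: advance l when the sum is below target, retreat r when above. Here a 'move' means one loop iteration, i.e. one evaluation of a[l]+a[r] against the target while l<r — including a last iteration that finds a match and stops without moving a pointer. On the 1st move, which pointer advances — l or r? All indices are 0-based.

[0,6] -1+38=37 <49 → l++

l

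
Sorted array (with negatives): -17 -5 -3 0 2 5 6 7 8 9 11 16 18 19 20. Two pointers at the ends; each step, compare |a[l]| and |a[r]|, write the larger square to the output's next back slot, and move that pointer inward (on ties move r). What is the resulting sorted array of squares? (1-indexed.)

[0, 4, 9, 25, 25, 36, 49, 64, 81, 121, 256, 289, 324, 361, 400]

l=1 r=15: |-17|<=|20| out[15]=400, r--
l=1 r=14: |-17|<=|19| out[14]=361, r--
l=1 r=13: |-17|<=|18| out[13]=324, r--
l=1 r=12: |-17|>|16| out[12]=289, l++
l=2 r=12: |-5|<=|16| out[11]=256, r--
l=2 r=11: |-5|<=|11| out[10]=121, r--
l=2 r=10: |-5|<=|9| out[9]=81, r--
l=2 r=9: |-5|<=|8| out[8]=64, r--
l=2 r=8: |-5|<=|7| out[7]=49, r--
l=2 r=7: |-5|<=|6| out[6]=36, r--
l=2 r=6: |-5|<=|5| out[5]=25, r--
l=2 r=5: |-5|>|2| out[4]=25, l++
l=3 r=5: |-3|>|2| out[3]=9, l++
l=4 r=5: |0|<=|2| out[2]=4, r--
l=4 r=4: |0|<=|0| out[1]=0, r--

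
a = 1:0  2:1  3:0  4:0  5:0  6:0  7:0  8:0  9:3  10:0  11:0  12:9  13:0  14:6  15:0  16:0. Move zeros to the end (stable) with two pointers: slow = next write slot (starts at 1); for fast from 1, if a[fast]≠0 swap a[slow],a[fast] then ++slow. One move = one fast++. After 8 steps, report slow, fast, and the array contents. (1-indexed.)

slow=2, fast=9, a=[1, 0, 0, 0, 0, 0, 0, 0, 3, 0, 0, 9, 0, 6, 0, 0]

(s=1,f=1) a[fast]=0 → fast++
(s=1,f=2) a[fast]=1≠0 swap→a[1]=1 → slow++,fast++
(s=2,f=3) a[fast]=0 → fast++
(s=2,f=4) a[fast]=0 → fast++
(s=2,f=5) a[fast]=0 → fast++
(s=2,f=6) a[fast]=0 → fast++
(s=2,f=7) a[fast]=0 → fast++
(s=2,f=8) a[fast]=0 → fast++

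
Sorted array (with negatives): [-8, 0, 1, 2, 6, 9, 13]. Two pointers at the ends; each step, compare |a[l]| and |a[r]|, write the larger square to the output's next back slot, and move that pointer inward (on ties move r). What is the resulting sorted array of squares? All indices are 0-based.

[0, 1, 4, 36, 64, 81, 169]

l=0 r=6: |-8|<=|13| out[6]=169, r--
l=0 r=5: |-8|<=|9| out[5]=81, r--
l=0 r=4: |-8|>|6| out[4]=64, l++
l=1 r=4: |0|<=|6| out[3]=36, r--
l=1 r=3: |0|<=|2| out[2]=4, r--
l=1 r=2: |0|<=|1| out[1]=1, r--
l=1 r=1: |0|<=|0| out[0]=0, r--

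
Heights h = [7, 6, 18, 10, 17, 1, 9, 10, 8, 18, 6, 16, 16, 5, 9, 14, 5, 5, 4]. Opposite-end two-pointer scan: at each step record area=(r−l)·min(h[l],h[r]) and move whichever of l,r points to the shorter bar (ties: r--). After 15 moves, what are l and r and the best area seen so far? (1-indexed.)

l=3, r=6, best area=182

l=1 r=19: min(7,4)*18=72 best=72 *, r--
l=1 r=18: min(7,5)*17=85 best=85 *, r--
l=1 r=17: min(7,5)*16=80 best=85, r--
l=1 r=16: min(7,14)*15=105 best=105 *, l++
l=2 r=16: min(6,14)*14=84 best=105, l++
l=3 r=16: min(18,14)*13=182 best=182 *, r--
l=3 r=15: min(18,9)*12=108 best=182, r--
l=3 r=14: min(18,5)*11=55 best=182, r--
l=3 r=13: min(18,16)*10=160 best=182, r--
l=3 r=12: min(18,16)*9=144 best=182, r--
l=3 r=11: min(18,6)*8=48 best=182, r--
l=3 r=10: min(18,18)*7=126 best=182, r--
l=3 r=9: min(18,8)*6=48 best=182, r--
l=3 r=8: min(18,10)*5=50 best=182, r--
l=3 r=7: min(18,9)*4=36 best=182, r--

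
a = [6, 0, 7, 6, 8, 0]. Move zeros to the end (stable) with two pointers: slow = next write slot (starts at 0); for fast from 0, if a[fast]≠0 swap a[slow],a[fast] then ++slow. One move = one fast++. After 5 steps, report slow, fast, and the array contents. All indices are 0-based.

(s=0,f=0) a[fast]=6≠0 swap→a[0]=6 → slow++,fast++
(s=1,f=1) a[fast]=0 → fast++
(s=1,f=2) a[fast]=7≠0 swap→a[1]=7 → slow++,fast++
(s=2,f=3) a[fast]=6≠0 swap→a[2]=6 → slow++,fast++
(s=3,f=4) a[fast]=8≠0 swap→a[3]=8 → slow++,fast++

slow=4, fast=5, a=[6, 7, 6, 8, 0, 0]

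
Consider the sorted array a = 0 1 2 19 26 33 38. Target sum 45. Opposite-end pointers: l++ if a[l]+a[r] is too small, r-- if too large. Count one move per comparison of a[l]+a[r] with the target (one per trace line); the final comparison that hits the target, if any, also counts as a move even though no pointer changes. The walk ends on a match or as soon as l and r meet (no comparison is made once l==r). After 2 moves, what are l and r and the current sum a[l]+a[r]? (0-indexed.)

l=2, r=6, sum=40

l=0 r=6: 0+38=38 <45, l++
l=1 r=6: 1+38=39 <45, l++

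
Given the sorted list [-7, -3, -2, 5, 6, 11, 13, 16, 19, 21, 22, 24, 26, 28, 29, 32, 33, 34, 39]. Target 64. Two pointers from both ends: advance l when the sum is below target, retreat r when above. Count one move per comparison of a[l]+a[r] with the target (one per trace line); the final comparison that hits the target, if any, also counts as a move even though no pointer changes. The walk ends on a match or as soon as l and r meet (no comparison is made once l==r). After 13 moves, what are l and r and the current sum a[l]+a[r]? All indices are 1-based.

[1,19] -7+39=32 <64 → l++
[2,19] -3+39=36 <64 → l++
[3,19] -2+39=37 <64 → l++
[4,19] 5+39=44 <64 → l++
[5,19] 6+39=45 <64 → l++
[6,19] 11+39=50 <64 → l++
[7,19] 13+39=52 <64 → l++
[8,19] 16+39=55 <64 → l++
[9,19] 19+39=58 <64 → l++
[10,19] 21+39=60 <64 → l++
[11,19] 22+39=61 <64 → l++
[12,19] 24+39=63 <64 → l++
[13,19] 26+39=65 >64 → r--

l=13, r=18, sum=60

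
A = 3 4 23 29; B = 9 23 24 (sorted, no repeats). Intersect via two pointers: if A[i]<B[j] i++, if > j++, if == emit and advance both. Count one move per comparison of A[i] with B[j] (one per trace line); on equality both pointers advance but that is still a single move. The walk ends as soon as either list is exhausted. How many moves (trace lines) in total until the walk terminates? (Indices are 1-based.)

5 moves

[i=1,j=1] 3<9 → i++
[i=2,j=1] 4<9 → i++
[i=3,j=1] 23>9 → j++
[i=3,j=2] 23==23 emit → i++,j++
[i=4,j=3] 29>24 → j++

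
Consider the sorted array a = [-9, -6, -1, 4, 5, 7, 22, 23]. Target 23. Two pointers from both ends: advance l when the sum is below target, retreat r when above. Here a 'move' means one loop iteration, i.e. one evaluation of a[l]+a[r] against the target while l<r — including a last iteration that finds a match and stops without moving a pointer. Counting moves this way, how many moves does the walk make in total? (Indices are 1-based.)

7 moves

[1,8] -9+23=14 <23 → l++
[2,8] -6+23=17 <23 → l++
[3,8] -1+23=22 <23 → l++
[4,8] 4+23=27 >23 → r--
[4,7] 4+22=26 >23 → r--
[4,6] 4+7=11 <23 → l++
[5,6] 5+7=12 <23 → l++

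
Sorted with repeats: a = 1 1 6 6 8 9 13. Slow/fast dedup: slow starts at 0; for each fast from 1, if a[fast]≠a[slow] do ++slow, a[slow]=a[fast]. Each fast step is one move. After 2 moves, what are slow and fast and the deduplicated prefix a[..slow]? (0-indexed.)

slow=1, fast=3, prefix=[1, 6]

(s=0,f=1) a[fast]=1=a[slow] dup → fast++
(s=0,f=2) a[fast]=6≠a[slow]=1 write a[1]=6 → slow++,fast++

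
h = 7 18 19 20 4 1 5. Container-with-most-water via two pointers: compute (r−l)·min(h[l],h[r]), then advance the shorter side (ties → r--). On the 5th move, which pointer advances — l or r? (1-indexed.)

l

[1,7] min(7,5)*6=30 best=30 * → r--
[1,6] min(7,1)*5=5 best=30 → r--
[1,5] min(7,4)*4=16 best=30 → r--
[1,4] min(7,20)*3=21 best=30 → l++
[2,4] min(18,20)*2=36 best=36 * → l++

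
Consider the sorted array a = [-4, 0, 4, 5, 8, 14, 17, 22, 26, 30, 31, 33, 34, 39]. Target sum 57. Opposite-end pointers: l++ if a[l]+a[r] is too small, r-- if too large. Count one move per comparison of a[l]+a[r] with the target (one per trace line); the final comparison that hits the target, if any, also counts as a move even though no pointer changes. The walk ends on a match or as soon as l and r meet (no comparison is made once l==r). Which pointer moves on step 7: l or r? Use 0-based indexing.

l

l=0 r=13: -4+39=35 <57, l++
l=1 r=13: 0+39=39 <57, l++
l=2 r=13: 4+39=43 <57, l++
l=3 r=13: 5+39=44 <57, l++
l=4 r=13: 8+39=47 <57, l++
l=5 r=13: 14+39=53 <57, l++
l=6 r=13: 17+39=56 <57, l++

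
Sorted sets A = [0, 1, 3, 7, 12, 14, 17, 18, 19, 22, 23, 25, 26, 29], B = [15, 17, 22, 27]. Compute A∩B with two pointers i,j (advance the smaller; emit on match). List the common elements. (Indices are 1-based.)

[i=1,j=1] 0<15 → i++
[i=2,j=1] 1<15 → i++
[i=3,j=1] 3<15 → i++
[i=4,j=1] 7<15 → i++
[i=5,j=1] 12<15 → i++
[i=6,j=1] 14<15 → i++
[i=7,j=1] 17>15 → j++
[i=7,j=2] 17==17 emit → i++,j++
[i=8,j=3] 18<22 → i++
[i=9,j=3] 19<22 → i++
[i=10,j=3] 22==22 emit → i++,j++
[i=11,j=4] 23<27 → i++
[i=12,j=4] 25<27 → i++
[i=13,j=4] 26<27 → i++
[i=14,j=4] 29>27 → j++

intersection = [17, 22]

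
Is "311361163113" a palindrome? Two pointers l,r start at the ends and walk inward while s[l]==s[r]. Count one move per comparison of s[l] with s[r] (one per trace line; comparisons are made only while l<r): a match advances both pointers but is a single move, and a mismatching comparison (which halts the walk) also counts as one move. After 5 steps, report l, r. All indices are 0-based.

l=0 r=11: '3'=='3', l++,r--
l=1 r=10: '1'=='1', l++,r--
l=2 r=9: '1'=='1', l++,r--
l=3 r=8: '3'=='3', l++,r--
l=4 r=7: '6'=='6', l++,r--

l=5, r=6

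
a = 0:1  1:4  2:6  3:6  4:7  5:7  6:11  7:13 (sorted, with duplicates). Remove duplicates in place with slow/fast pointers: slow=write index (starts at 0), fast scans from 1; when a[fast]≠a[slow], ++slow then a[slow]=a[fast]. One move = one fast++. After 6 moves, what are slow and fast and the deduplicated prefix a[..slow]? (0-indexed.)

(s=0,f=1) a[fast]=4≠a[slow]=1 write a[1]=4 → slow++,fast++
(s=1,f=2) a[fast]=6≠a[slow]=4 write a[2]=6 → slow++,fast++
(s=2,f=3) a[fast]=6=a[slow] dup → fast++
(s=2,f=4) a[fast]=7≠a[slow]=6 write a[3]=7 → slow++,fast++
(s=3,f=5) a[fast]=7=a[slow] dup → fast++
(s=3,f=6) a[fast]=11≠a[slow]=7 write a[4]=11 → slow++,fast++

slow=4, fast=7, prefix=[1, 4, 6, 7, 11]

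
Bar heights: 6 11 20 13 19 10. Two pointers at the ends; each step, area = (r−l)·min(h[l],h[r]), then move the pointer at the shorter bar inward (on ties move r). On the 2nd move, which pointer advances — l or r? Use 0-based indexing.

[0,5] min(6,10)*5=30 best=30 * → l++
[1,5] min(11,10)*4=40 best=40 * → r--

r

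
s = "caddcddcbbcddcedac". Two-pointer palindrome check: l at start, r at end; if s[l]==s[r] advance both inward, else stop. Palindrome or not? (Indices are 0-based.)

l=0 r=17: 'c'=='c', l++,r--
l=1 r=16: 'a'=='a', l++,r--
l=2 r=15: 'd'=='d', l++,r--
l=3 r=14: 'd'!='e', stop

not a palindrome (mismatch at 3,14)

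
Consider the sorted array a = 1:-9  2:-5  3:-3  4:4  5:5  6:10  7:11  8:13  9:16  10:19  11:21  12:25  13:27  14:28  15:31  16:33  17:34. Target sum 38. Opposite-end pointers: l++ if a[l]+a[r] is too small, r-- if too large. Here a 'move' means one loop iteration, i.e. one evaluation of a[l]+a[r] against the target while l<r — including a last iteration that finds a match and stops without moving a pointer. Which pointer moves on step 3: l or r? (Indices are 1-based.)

l

[1,17] -9+34=25 <38 → l++
[2,17] -5+34=29 <38 → l++
[3,17] -3+34=31 <38 → l++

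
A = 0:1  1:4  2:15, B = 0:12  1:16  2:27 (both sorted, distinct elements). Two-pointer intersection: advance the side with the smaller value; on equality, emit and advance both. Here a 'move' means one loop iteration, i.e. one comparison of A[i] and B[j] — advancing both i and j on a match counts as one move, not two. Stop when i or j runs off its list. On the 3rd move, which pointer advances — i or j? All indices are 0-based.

[i=0,j=0] 1<12 → i++
[i=1,j=0] 4<12 → i++
[i=2,j=0] 15>12 → j++

j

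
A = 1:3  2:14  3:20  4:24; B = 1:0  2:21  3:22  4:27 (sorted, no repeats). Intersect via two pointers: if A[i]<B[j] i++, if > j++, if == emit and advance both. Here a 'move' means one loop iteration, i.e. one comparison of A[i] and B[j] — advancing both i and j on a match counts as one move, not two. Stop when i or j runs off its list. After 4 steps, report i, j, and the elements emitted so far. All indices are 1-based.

i=4, j=2, emitted=[]

[i=1,j=1] 3>0 → j++
[i=1,j=2] 3<21 → i++
[i=2,j=2] 14<21 → i++
[i=3,j=2] 20<21 → i++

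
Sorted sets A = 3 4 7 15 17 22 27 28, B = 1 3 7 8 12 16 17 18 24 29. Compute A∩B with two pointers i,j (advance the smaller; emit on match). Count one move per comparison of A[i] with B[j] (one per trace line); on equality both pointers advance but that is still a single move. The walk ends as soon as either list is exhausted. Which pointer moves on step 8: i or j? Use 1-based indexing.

i=1 j=1: 3>1, j++
i=1 j=2: 3==3 emit, i++,j++
i=2 j=3: 4<7, i++
i=3 j=3: 7==7 emit, i++,j++
i=4 j=4: 15>8, j++
i=4 j=5: 15>12, j++
i=4 j=6: 15<16, i++
i=5 j=6: 17>16, j++

j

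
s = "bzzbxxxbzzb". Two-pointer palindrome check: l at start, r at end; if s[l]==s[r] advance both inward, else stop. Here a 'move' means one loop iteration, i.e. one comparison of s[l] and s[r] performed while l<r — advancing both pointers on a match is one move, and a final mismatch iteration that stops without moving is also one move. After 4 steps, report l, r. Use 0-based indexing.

l=4, r=6

[0,10] 'b'=='b' → l++,r--
[1,9] 'z'=='z' → l++,r--
[2,8] 'z'=='z' → l++,r--
[3,7] 'b'=='b' → l++,r--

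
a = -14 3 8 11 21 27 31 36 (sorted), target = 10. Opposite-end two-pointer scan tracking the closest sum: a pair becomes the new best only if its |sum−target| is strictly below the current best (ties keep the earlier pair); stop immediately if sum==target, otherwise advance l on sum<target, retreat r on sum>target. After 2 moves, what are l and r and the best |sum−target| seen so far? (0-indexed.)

l=0, r=5, best |Δ|=7

[0,7] -14+36=22 d=12 * → r--
[0,6] -14+31=17 d=7 * → r--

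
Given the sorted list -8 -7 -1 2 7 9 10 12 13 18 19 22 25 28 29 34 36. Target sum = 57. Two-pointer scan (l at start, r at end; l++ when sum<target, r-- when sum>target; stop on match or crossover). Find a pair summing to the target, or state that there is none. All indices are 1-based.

l=1 r=17: -8+36=28 <57, l++
l=2 r=17: -7+36=29 <57, l++
l=3 r=17: -1+36=35 <57, l++
l=4 r=17: 2+36=38 <57, l++
l=5 r=17: 7+36=43 <57, l++
l=6 r=17: 9+36=45 <57, l++
l=7 r=17: 10+36=46 <57, l++
l=8 r=17: 12+36=48 <57, l++
l=9 r=17: 13+36=49 <57, l++
l=10 r=17: 18+36=54 <57, l++
l=11 r=17: 19+36=55 <57, l++
l=12 r=17: 22+36=58 >57, r--
l=12 r=16: 22+34=56 <57, l++
l=13 r=16: 25+34=59 >57, r--
l=13 r=15: 25+29=54 <57, l++
l=14 r=15: 28+29=57, found

(28, 29)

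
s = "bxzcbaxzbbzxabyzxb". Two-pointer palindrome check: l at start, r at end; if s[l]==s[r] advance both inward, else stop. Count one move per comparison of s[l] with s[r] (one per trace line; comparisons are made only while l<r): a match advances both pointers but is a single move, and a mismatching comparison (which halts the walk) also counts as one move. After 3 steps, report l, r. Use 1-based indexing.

l=4, r=15

l=1 r=18: 'b'=='b', l++,r--
l=2 r=17: 'x'=='x', l++,r--
l=3 r=16: 'z'=='z', l++,r--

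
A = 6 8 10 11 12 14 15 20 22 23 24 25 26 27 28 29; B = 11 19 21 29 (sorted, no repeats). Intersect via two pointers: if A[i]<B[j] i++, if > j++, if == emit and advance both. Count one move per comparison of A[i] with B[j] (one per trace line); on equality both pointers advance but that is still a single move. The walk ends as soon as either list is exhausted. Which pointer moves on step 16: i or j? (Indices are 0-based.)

i

[i=0,j=0] 6<11 → i++
[i=1,j=0] 8<11 → i++
[i=2,j=0] 10<11 → i++
[i=3,j=0] 11==11 emit → i++,j++
[i=4,j=1] 12<19 → i++
[i=5,j=1] 14<19 → i++
[i=6,j=1] 15<19 → i++
[i=7,j=1] 20>19 → j++
[i=7,j=2] 20<21 → i++
[i=8,j=2] 22>21 → j++
[i=8,j=3] 22<29 → i++
[i=9,j=3] 23<29 → i++
[i=10,j=3] 24<29 → i++
[i=11,j=3] 25<29 → i++
[i=12,j=3] 26<29 → i++
[i=13,j=3] 27<29 → i++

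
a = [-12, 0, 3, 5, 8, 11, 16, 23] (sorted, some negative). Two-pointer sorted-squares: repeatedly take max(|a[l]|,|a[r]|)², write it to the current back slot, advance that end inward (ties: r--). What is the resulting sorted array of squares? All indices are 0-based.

[0, 9, 25, 64, 121, 144, 256, 529]

[0,7] |-12|<=|23| out[7]=529 → r--
[0,6] |-12|<=|16| out[6]=256 → r--
[0,5] |-12|>|11| out[5]=144 → l++
[1,5] |0|<=|11| out[4]=121 → r--
[1,4] |0|<=|8| out[3]=64 → r--
[1,3] |0|<=|5| out[2]=25 → r--
[1,2] |0|<=|3| out[1]=9 → r--
[1,1] |0|<=|0| out[0]=0 → r--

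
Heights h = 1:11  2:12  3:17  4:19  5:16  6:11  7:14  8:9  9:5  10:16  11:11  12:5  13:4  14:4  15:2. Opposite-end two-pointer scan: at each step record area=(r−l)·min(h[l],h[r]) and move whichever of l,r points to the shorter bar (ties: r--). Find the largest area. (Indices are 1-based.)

max area = 112

l=1 r=15: min(11,2)*14=28 best=28 *, r--
l=1 r=14: min(11,4)*13=52 best=52 *, r--
l=1 r=13: min(11,4)*12=48 best=52, r--
l=1 r=12: min(11,5)*11=55 best=55 *, r--
l=1 r=11: min(11,11)*10=110 best=110 *, r--
l=1 r=10: min(11,16)*9=99 best=110, l++
l=2 r=10: min(12,16)*8=96 best=110, l++
l=3 r=10: min(17,16)*7=112 best=112 *, r--
l=3 r=9: min(17,5)*6=30 best=112, r--
l=3 r=8: min(17,9)*5=45 best=112, r--
l=3 r=7: min(17,14)*4=56 best=112, r--
l=3 r=6: min(17,11)*3=33 best=112, r--
l=3 r=5: min(17,16)*2=32 best=112, r--
l=3 r=4: min(17,19)*1=17 best=112, l++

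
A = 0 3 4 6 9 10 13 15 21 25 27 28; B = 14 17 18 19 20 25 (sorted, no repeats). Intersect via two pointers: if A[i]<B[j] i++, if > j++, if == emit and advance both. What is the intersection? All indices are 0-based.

i=0 j=0: 0<14, i++
i=1 j=0: 3<14, i++
i=2 j=0: 4<14, i++
i=3 j=0: 6<14, i++
i=4 j=0: 9<14, i++
i=5 j=0: 10<14, i++
i=6 j=0: 13<14, i++
i=7 j=0: 15>14, j++
i=7 j=1: 15<17, i++
i=8 j=1: 21>17, j++
i=8 j=2: 21>18, j++
i=8 j=3: 21>19, j++
i=8 j=4: 21>20, j++
i=8 j=5: 21<25, i++
i=9 j=5: 25==25 emit, i++,j++

intersection = [25]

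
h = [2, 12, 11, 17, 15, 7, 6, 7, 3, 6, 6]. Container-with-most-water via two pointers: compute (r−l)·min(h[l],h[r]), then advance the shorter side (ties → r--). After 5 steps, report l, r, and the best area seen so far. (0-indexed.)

[0,10] min(2,6)*10=20 best=20 * → l++
[1,10] min(12,6)*9=54 best=54 * → r--
[1,9] min(12,6)*8=48 best=54 → r--
[1,8] min(12,3)*7=21 best=54 → r--
[1,7] min(12,7)*6=42 best=54 → r--

l=1, r=6, best area=54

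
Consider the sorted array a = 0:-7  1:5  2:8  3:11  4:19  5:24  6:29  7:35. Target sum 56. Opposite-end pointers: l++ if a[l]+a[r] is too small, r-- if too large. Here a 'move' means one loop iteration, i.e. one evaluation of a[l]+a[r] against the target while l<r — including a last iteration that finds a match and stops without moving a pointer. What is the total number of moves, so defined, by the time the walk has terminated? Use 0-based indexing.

7 moves

l=0 r=7: -7+35=28 <56, l++
l=1 r=7: 5+35=40 <56, l++
l=2 r=7: 8+35=43 <56, l++
l=3 r=7: 11+35=46 <56, l++
l=4 r=7: 19+35=54 <56, l++
l=5 r=7: 24+35=59 >56, r--
l=5 r=6: 24+29=53 <56, l++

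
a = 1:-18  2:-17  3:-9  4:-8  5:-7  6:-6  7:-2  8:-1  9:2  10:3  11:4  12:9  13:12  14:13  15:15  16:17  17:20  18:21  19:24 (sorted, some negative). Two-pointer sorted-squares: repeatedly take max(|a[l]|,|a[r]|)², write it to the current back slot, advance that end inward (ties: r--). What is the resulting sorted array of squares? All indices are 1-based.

[1, 4, 4, 9, 16, 36, 49, 64, 81, 81, 144, 169, 225, 289, 289, 324, 400, 441, 576]

l=1 r=19: |-18|<=|24| out[19]=576, r--
l=1 r=18: |-18|<=|21| out[18]=441, r--
l=1 r=17: |-18|<=|20| out[17]=400, r--
l=1 r=16: |-18|>|17| out[16]=324, l++
l=2 r=16: |-17|<=|17| out[15]=289, r--
l=2 r=15: |-17|>|15| out[14]=289, l++
l=3 r=15: |-9|<=|15| out[13]=225, r--
l=3 r=14: |-9|<=|13| out[12]=169, r--
l=3 r=13: |-9|<=|12| out[11]=144, r--
l=3 r=12: |-9|<=|9| out[10]=81, r--
l=3 r=11: |-9|>|4| out[9]=81, l++
l=4 r=11: |-8|>|4| out[8]=64, l++
l=5 r=11: |-7|>|4| out[7]=49, l++
l=6 r=11: |-6|>|4| out[6]=36, l++
l=7 r=11: |-2|<=|4| out[5]=16, r--
l=7 r=10: |-2|<=|3| out[4]=9, r--
l=7 r=9: |-2|<=|2| out[3]=4, r--
l=7 r=8: |-2|>|-1| out[2]=4, l++
l=8 r=8: |-1|<=|-1| out[1]=1, r--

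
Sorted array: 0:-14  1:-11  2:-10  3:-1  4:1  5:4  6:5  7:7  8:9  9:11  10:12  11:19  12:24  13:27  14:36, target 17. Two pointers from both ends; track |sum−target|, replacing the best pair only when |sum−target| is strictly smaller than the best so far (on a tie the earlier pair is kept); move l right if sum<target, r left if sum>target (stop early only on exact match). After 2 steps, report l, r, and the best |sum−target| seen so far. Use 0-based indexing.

l=1, r=13, best |Δ|=4

l=0 r=14: -14+36=22 d=5 *, r--
l=0 r=13: -14+27=13 d=4 *, l++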